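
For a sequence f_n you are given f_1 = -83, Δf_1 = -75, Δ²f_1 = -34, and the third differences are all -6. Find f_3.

-267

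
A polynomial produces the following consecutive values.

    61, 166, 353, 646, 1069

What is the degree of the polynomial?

D1: 105, 187, 293, 423
D2: 82, 106, 130
D3: 24, 24
The third differences are constant, so the polynomial has degree 3.

3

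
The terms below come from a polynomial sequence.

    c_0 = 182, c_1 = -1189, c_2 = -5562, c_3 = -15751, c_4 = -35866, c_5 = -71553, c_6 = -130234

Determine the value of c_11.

Δ: -1371, -4373, -10189, -20115, -35687, -58681
Δ²: -3002, -5816, -9926, -15572, -22994
Δ³: -2814, -4110, -5646, -7422
Δ⁴: -1296, -1536, -1776
Δ⁵: -240, -240
The fifth differences are constant (-240).
-1776 − 240 = -2016;  -7422 − 2016 = -9438;  -22994 − 9438 = -32432;  -58681 − 32432 = -91113;  -130234 − 91113 = -221347
-2016 − 240 = -2256;  -9438 − 2256 = -11694;  -32432 − 11694 = -44126;  -91113 − 44126 = -135239;  -221347 − 135239 = -356586
-2256 − 240 = -2496;  -11694 − 2496 = -14190;  -44126 − 14190 = -58316;  -135239 − 58316 = -193555;  -356586 − 193555 = -550141
-2496 − 240 = -2736;  -14190 − 2736 = -16926;  -58316 − 16926 = -75242;  -193555 − 75242 = -268797;  -550141 − 268797 = -818938
-2736 − 240 = -2976;  -16926 − 2976 = -19902;  -75242 − 19902 = -95144;  -268797 − 95144 = -363941;  -818938 − 363941 = -1182879

-1182879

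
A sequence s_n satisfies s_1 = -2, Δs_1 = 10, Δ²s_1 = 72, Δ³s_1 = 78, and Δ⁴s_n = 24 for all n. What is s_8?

5150

Build the table forward from the leading diagonal:
D4: 24  24  24  24  24  24  24  24
D3: 78  102  126  150  174  198  222  246
D2: 72  150  252  378  528  702  900  1122
D1: 10  82  232  484  862  1390  2092  2992
s: -2  8  90  322  806  1668  3058  5150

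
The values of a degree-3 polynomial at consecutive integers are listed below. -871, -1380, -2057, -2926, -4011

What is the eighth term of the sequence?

-8802

D1: -509, -677, -869, -1085
D2: -168, -192, -216
D3: -24, -24
The third differences are constant (-24).
-216 − 24 = -240;  -1085 − 240 = -1325;  -4011 − 1325 = -5336
-240 − 24 = -264;  -1325 − 264 = -1589;  -5336 − 1589 = -6925
-264 − 24 = -288;  -1589 − 288 = -1877;  -6925 − 1877 = -8802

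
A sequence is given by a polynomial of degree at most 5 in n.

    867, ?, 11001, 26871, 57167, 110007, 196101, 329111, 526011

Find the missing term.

3671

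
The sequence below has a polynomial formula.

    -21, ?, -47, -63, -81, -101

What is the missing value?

-33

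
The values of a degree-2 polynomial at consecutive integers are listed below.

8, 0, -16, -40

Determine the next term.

First differences: -8 , -16 , -24
Second differences: -8 , -8
The second differences are constant (-8).
-24 − 8 = -32;  -40 − 32 = -72

-72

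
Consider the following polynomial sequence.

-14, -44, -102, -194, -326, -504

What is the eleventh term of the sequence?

-2294

Δ: -30, -58, -92, -132, -178
Δ²: -28, -34, -40, -46
Δ³: -6, -6, -6
Third differences constant at -6.
-46 − 6 = -52;  -178 − 52 = -230;  -504 − 230 = -734
-52 − 6 = -58;  -230 − 58 = -288;  -734 − 288 = -1022
-58 − 6 = -64;  -288 − 64 = -352;  -1022 − 352 = -1374
-64 − 6 = -70;  -352 − 70 = -422;  -1374 − 422 = -1796
-70 − 6 = -76;  -422 − 76 = -498;  -1796 − 498 = -2294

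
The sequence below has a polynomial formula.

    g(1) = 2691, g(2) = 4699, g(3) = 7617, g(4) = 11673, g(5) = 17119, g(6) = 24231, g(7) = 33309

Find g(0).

1389

D1: 2008, 2918, 4056, 5446, 7112, 9078
D2: 910, 1138, 1390, 1666, 1966
D3: 228, 252, 276, 300
D4: 24, 24, 24
The fourth differences are constant at 24.
Work back: 228 − 24 = 204;  910 − 204 = 706;  2008 − 706 = 1302;  2691 − 1302 = 1389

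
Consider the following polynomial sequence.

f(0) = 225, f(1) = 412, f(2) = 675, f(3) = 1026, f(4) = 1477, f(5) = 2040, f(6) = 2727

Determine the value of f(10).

6955

D1: 187  263  351  451  563  687
D2: 76  88  100  112  124
D3: 12  12  12  12
Constant third difference = 12, so extend:
124 + 12 = 136;  687 + 136 = 823;  2727 + 823 = 3550
136 + 12 = 148;  823 + 148 = 971;  3550 + 971 = 4521
148 + 12 = 160;  971 + 160 = 1131;  4521 + 1131 = 5652
160 + 12 = 172;  1131 + 172 = 1303;  5652 + 1303 = 6955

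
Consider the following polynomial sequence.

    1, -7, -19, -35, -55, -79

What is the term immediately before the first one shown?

5

D1: -8  -12  -16  -20  -24
D2: -4  -4  -4  -4
The second differences are constant at -4.
Work back: -8 + 4 = -4;  1 + 4 = 5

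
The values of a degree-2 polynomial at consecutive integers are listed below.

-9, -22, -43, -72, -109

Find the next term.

D1: -13 , -21 , -29 , -37
D2: -8 , -8 , -8
Constant second difference = -8, so extend:
-37 − 8 = -45;  -109 − 45 = -154

-154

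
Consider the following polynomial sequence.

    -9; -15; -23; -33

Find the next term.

D1: -6, -8, -10
D2: -2, -2
Second differences constant at -2.
-10 − 2 = -12;  -33 − 12 = -45

-45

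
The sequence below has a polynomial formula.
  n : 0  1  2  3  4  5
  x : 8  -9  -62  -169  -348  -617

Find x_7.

-1497

Δ: -17 , -53 , -107 , -179 , -269
Δ²: -36 , -54 , -72 , -90
Δ³: -18 , -18 , -18
Third differences constant at -18.
-90 − 18 = -108;  -269 − 108 = -377;  -617 − 377 = -994
-108 − 18 = -126;  -377 − 126 = -503;  -994 − 503 = -1497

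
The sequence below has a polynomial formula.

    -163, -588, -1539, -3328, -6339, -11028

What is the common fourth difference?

-72

First differences: -425, -951, -1789, -3011, -4689
Second differences: -526, -838, -1222, -1678
Third differences: -312, -384, -456
Fourth differences: -72, -72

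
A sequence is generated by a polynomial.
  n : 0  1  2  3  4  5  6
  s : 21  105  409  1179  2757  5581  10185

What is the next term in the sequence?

D1: 84, 304, 770, 1578, 2824, 4604
D2: 220, 466, 808, 1246, 1780
D3: 246, 342, 438, 534
D4: 96, 96, 96
Fourth differences constant at 96.
534 + 96 = 630;  1780 + 630 = 2410;  4604 + 2410 = 7014;  10185 + 7014 = 17199

17199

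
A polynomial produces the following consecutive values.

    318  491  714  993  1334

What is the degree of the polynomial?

3

Δ: 173, 223, 279, 341
Δ²: 50, 56, 62
Δ³: 6, 6
The third differences are constant, so the polynomial has degree 3.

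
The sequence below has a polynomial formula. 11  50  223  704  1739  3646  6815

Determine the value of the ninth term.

D1: 39, 173, 481, 1035, 1907, 3169
D2: 134, 308, 554, 872, 1262
D3: 174, 246, 318, 390
D4: 72, 72, 72
The fourth differences are constant (72).
390 + 72 = 462;  1262 + 462 = 1724;  3169 + 1724 = 4893;  6815 + 4893 = 11708
462 + 72 = 534;  1724 + 534 = 2258;  4893 + 2258 = 7151;  11708 + 7151 = 18859

18859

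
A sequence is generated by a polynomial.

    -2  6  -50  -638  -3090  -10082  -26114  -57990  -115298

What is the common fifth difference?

-480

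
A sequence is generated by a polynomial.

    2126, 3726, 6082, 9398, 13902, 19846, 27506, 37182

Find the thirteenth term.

First differences: 1600 , 2356 , 3316 , 4504 , 5944 , 7660 , 9676
Second differences: 756 , 960 , 1188 , 1440 , 1716 , 2016
Third differences: 204 , 228 , 252 , 276 , 300
Fourth differences: 24 , 24 , 24 , 24
Fourth differences constant at 24.
300 + 24 = 324;  2016 + 324 = 2340;  9676 + 2340 = 12016;  37182 + 12016 = 49198
324 + 24 = 348;  2340 + 348 = 2688;  12016 + 2688 = 14704;  49198 + 14704 = 63902
348 + 24 = 372;  2688 + 372 = 3060;  14704 + 3060 = 17764;  63902 + 17764 = 81666
372 + 24 = 396;  3060 + 396 = 3456;  17764 + 3456 = 21220;  81666 + 21220 = 102886
396 + 24 = 420;  3456 + 420 = 3876;  21220 + 3876 = 25096;  102886 + 25096 = 127982

127982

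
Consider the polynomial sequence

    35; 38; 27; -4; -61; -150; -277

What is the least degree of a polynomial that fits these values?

3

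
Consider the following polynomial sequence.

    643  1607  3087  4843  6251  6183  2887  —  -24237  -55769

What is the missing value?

Using the first 7 terms:
D1: 964, 1480, 1756, 1408, -68, -3296
D2: 516, 276, -348, -1476, -3228
D3: -240, -624, -1128, -1752
D4: -384, -504, -624
D5: -120, -120
Constant fifth difference = -120.
Extend forward: -624 − 120 = -744;  -1752 − 744 = -2496;  -3228 − 2496 = -5724;  -3296 − 5724 = -9020;  2887 − 9020 = -6133

-6133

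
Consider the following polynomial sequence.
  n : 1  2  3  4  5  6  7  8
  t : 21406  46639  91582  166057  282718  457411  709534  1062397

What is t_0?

8533

Δ: 25233  44943  74475  116661  174693  252123  352863
Δ²: 19710  29532  42186  58032  77430  100740
Δ³: 9822  12654  15846  19398  23310
Δ⁴: 2832  3192  3552  3912
Δ⁵: 360  360  360
The fifth differences are constant at 360.
Work back: 2832 − 360 = 2472;  9822 − 2472 = 7350;  19710 − 7350 = 12360;  25233 − 12360 = 12873;  21406 − 12873 = 8533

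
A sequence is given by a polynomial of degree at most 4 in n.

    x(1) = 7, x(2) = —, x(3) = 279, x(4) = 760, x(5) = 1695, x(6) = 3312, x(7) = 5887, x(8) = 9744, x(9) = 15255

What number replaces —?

Using the last 7 terms:
D1: 481, 935, 1617, 2575, 3857, 5511
D2: 454, 682, 958, 1282, 1654
D3: 228, 276, 324, 372
D4: 48, 48, 48
Constant fourth difference = 48.
Extend backward: 228 − 48 = 180;  454 − 180 = 274;  481 − 274 = 207;  279 − 207 = 72

72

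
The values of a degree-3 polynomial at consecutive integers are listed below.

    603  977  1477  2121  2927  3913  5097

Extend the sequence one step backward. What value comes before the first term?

337

374  500  644  806  986  1184
126  144  162  180  198
18  18  18  18
The third differences are constant at 18.
Work back: 126 − 18 = 108;  374 − 108 = 266;  603 − 266 = 337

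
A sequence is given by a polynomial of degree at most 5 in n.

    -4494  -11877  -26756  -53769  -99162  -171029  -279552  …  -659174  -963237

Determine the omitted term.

Using the first 7 terms:
First differences: -7383  -14879  -27013  -45393  -71867  -108523
Second differences: -7496  -12134  -18380  -26474  -36656
Third differences: -4638  -6246  -8094  -10182
Fourth differences: -1608  -1848  -2088
Fifth differences: -240  -240
Constant fifth difference = -240.
Extend forward: -2088 − 240 = -2328;  -10182 − 2328 = -12510;  -36656 − 12510 = -49166;  -108523 − 49166 = -157689;  -279552 − 157689 = -437241

-437241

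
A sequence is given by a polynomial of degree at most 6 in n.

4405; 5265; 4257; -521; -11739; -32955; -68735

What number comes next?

D1: 860 , -1008 , -4778 , -11218 , -21216 , -35780
D2: -1868 , -3770 , -6440 , -9998 , -14564
D3: -1902 , -2670 , -3558 , -4566
D4: -768 , -888 , -1008
D5: -120 , -120
The fifth differences are constant (-120).
-1008 − 120 = -1128;  -4566 − 1128 = -5694;  -14564 − 5694 = -20258;  -35780 − 20258 = -56038;  -68735 − 56038 = -124773

-124773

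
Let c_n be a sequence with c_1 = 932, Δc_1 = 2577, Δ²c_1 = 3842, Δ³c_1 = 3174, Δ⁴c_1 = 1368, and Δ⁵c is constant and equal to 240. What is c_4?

23363

Build the table forward from the leading diagonal:
D5: 240, 240, 240, 240
D4: 1368, 1608, 1848, 2088
D3: 3174, 4542, 6150, 7998
D2: 3842, 7016, 11558, 17708
D1: 2577, 6419, 13435, 24993
c: 932, 3509, 9928, 23363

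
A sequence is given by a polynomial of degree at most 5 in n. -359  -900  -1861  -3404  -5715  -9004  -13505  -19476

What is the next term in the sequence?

-27199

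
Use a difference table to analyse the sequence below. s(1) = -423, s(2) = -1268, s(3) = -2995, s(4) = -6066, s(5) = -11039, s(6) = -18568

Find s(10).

First differences: -845  -1727  -3071  -4973  -7529
Second differences: -882  -1344  -1902  -2556
Third differences: -462  -558  -654
Fourth differences: -96  -96
Constant fourth difference = -96, so extend:
-654 − 96 = -750;  -2556 − 750 = -3306;  -7529 − 3306 = -10835;  -18568 − 10835 = -29403
-750 − 96 = -846;  -3306 − 846 = -4152;  -10835 − 4152 = -14987;  -29403 − 14987 = -44390
-846 − 96 = -942;  -4152 − 942 = -5094;  -14987 − 5094 = -20081;  -44390 − 20081 = -64471
-942 − 96 = -1038;  -5094 − 1038 = -6132;  -20081 − 6132 = -26213;  -64471 − 26213 = -90684

-90684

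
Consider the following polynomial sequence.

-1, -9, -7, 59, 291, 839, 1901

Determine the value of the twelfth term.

First differences: -8, 2, 66, 232, 548, 1062
Second differences: 10, 64, 166, 316, 514
Third differences: 54, 102, 150, 198
Fourth differences: 48, 48, 48
The fourth differences are constant (48).
198 + 48 = 246;  514 + 246 = 760;  1062 + 760 = 1822;  1901 + 1822 = 3723
246 + 48 = 294;  760 + 294 = 1054;  1822 + 1054 = 2876;  3723 + 2876 = 6599
294 + 48 = 342;  1054 + 342 = 1396;  2876 + 1396 = 4272;  6599 + 4272 = 10871
342 + 48 = 390;  1396 + 390 = 1786;  4272 + 1786 = 6058;  10871 + 6058 = 16929
390 + 48 = 438;  1786 + 438 = 2224;  6058 + 2224 = 8282;  16929 + 8282 = 25211

25211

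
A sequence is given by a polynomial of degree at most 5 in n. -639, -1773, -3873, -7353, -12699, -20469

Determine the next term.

-1134, -2100, -3480, -5346, -7770
-966, -1380, -1866, -2424
-414, -486, -558
-72, -72
Constant fourth difference = -72, so extend:
-558 − 72 = -630;  -2424 − 630 = -3054;  -7770 − 3054 = -10824;  -20469 − 10824 = -31293

-31293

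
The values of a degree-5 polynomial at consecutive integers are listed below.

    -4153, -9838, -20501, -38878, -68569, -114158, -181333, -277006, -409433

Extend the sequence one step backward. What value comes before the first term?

-1454

Δ: -5685  -10663  -18377  -29691  -45589  -67175  -95673  -132427
Δ²: -4978  -7714  -11314  -15898  -21586  -28498  -36754
Δ³: -2736  -3600  -4584  -5688  -6912  -8256
Δ⁴: -864  -984  -1104  -1224  -1344
Δ⁵: -120  -120  -120  -120
The fifth differences are constant at -120.
Work back: -864 + 120 = -744;  -2736 + 744 = -1992;  -4978 + 1992 = -2986;  -5685 + 2986 = -2699;  -4153 + 2699 = -1454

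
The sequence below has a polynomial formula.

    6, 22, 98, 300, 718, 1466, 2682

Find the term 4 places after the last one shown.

15826

D1: 16, 76, 202, 418, 748, 1216
D2: 60, 126, 216, 330, 468
D3: 66, 90, 114, 138
D4: 24, 24, 24
Constant fourth difference = 24, so extend:
138 + 24 = 162;  468 + 162 = 630;  1216 + 630 = 1846;  2682 + 1846 = 4528
162 + 24 = 186;  630 + 186 = 816;  1846 + 816 = 2662;  4528 + 2662 = 7190
186 + 24 = 210;  816 + 210 = 1026;  2662 + 1026 = 3688;  7190 + 3688 = 10878
210 + 24 = 234;  1026 + 234 = 1260;  3688 + 1260 = 4948;  10878 + 4948 = 15826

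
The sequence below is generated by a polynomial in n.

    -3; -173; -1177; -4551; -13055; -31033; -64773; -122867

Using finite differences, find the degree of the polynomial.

-170, -1004, -3374, -8504, -17978, -33740, -58094
-834, -2370, -5130, -9474, -15762, -24354
-1536, -2760, -4344, -6288, -8592
-1224, -1584, -1944, -2304
-360, -360, -360
The fifth differences are constant, so the polynomial has degree 5.

5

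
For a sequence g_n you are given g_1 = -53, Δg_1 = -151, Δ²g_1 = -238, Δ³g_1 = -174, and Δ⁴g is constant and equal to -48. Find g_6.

Build the table forward from the leading diagonal:
Δ⁴: -48  -48  -48  -48  -48  -48
Δ³: -174  -222  -270  -318  -366  -414
Δ²: -238  -412  -634  -904  -1222  -1588
Δ: -151  -389  -801  -1435  -2339  -3561
g: -53  -204  -593  -1394  -2829  -5168

-5168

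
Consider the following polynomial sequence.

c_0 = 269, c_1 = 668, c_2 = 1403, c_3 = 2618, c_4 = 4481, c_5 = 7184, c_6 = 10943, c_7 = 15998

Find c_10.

41699

Δ: 399, 735, 1215, 1863, 2703, 3759, 5055
Δ²: 336, 480, 648, 840, 1056, 1296
Δ³: 144, 168, 192, 216, 240
Δ⁴: 24, 24, 24, 24
Constant fourth difference = 24, so extend:
240 + 24 = 264;  1296 + 264 = 1560;  5055 + 1560 = 6615;  15998 + 6615 = 22613
264 + 24 = 288;  1560 + 288 = 1848;  6615 + 1848 = 8463;  22613 + 8463 = 31076
288 + 24 = 312;  1848 + 312 = 2160;  8463 + 2160 = 10623;  31076 + 10623 = 41699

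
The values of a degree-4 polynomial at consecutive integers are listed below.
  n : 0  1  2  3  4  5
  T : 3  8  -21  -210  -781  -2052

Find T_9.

-23856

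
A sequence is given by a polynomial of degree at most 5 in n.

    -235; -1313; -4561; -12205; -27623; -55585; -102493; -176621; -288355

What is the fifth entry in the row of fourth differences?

Δ: -1078, -3248, -7644, -15418, -27962, -46908, -74128, -111734
Δ²: -2170, -4396, -7774, -12544, -18946, -27220, -37606
Δ³: -2226, -3378, -4770, -6402, -8274, -10386
Δ⁴: -1152, -1392, -1632, -1872, -2112
Δ⁵: -240, -240, -240, -240

-2112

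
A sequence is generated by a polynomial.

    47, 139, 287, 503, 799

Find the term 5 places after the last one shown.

3899

92, 148, 216, 296
56, 68, 80
12, 12
Third differences constant at 12.
80 + 12 = 92;  296 + 92 = 388;  799 + 388 = 1187
92 + 12 = 104;  388 + 104 = 492;  1187 + 492 = 1679
104 + 12 = 116;  492 + 116 = 608;  1679 + 608 = 2287
116 + 12 = 128;  608 + 128 = 736;  2287 + 736 = 3023
128 + 12 = 140;  736 + 140 = 876;  3023 + 876 = 3899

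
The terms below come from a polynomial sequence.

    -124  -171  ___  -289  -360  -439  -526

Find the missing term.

-226

Using the last 4 terms:
D1: -71  -79  -87
D2: -8  -8
Constant second difference = -8.
Extend backward: -71 + 8 = -63;  -289 + 63 = -226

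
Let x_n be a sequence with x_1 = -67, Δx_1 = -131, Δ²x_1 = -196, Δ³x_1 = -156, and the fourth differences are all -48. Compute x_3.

-525

Build the table forward from the leading diagonal:
D4: -48, -48, -48
D3: -156, -204, -252
D2: -196, -352, -556
D1: -131, -327, -679
x: -67, -198, -525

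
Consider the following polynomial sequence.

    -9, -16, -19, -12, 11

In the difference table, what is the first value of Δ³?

First differences: -7, -3, 7, 23
Second differences: 4, 10, 16
Third differences: 6, 6

6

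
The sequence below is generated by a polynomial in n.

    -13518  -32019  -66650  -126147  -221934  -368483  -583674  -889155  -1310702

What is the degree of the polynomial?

-18501, -34631, -59497, -95787, -146549, -215191, -305481, -421547
-16130, -24866, -36290, -50762, -68642, -90290, -116066
-8736, -11424, -14472, -17880, -21648, -25776
-2688, -3048, -3408, -3768, -4128
-360, -360, -360, -360
The fifth differences are constant, so the polynomial has degree 5.

5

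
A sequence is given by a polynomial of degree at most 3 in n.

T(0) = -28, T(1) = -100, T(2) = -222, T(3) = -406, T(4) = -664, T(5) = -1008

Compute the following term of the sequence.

-1450

First differences: -72, -122, -184, -258, -344
Second differences: -50, -62, -74, -86
Third differences: -12, -12, -12
Third differences constant at -12.
-86 − 12 = -98;  -344 − 98 = -442;  -1008 − 442 = -1450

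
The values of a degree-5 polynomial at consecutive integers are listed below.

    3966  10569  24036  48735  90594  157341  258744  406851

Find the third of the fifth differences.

240

D1: 6603, 13467, 24699, 41859, 66747, 101403, 148107
D2: 6864, 11232, 17160, 24888, 34656, 46704
D3: 4368, 5928, 7728, 9768, 12048
D4: 1560, 1800, 2040, 2280
D5: 240, 240, 240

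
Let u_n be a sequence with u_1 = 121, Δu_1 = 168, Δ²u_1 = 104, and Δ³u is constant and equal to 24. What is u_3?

561

Build the table forward from the leading diagonal:
D3: 24  24  24
D2: 104  128  152
D1: 168  272  400
u: 121  289  561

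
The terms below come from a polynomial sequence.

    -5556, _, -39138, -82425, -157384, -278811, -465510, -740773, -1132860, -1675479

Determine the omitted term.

Using the last 8 terms:
D1: -43287  -74959  -121427  -186699  -275263  -392087  -542619
D2: -31672  -46468  -65272  -88564  -116824  -150532
D3: -14796  -18804  -23292  -28260  -33708
D4: -4008  -4488  -4968  -5448
D5: -480  -480  -480
Constant fifth difference = -480.
Extend backward: -4008 + 480 = -3528;  -14796 + 3528 = -11268;  -31672 + 11268 = -20404;  -43287 + 20404 = -22883;  -39138 + 22883 = -16255

-16255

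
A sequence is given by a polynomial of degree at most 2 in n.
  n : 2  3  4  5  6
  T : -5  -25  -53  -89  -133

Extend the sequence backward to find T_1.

-20, -28, -36, -44
-8, -8, -8
The second differences are constant at -8.
Work back: -20 + 8 = -12;  -5 + 12 = 7

7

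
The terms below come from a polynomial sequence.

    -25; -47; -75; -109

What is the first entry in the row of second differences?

-6

D1: -22, -28, -34
D2: -6, -6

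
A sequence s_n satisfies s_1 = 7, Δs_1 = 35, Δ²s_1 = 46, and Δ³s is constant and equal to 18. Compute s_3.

Build the table forward from the leading diagonal:
Third differences: 18  18  18
Second differences: 46  64  82
First differences: 35  81  145
s: 7  42  123

123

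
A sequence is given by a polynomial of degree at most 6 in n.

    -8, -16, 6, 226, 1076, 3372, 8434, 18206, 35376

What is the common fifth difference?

120

First differences: -8, 22, 220, 850, 2296, 5062, 9772, 17170
Second differences: 30, 198, 630, 1446, 2766, 4710, 7398
Third differences: 168, 432, 816, 1320, 1944, 2688
Fourth differences: 264, 384, 504, 624, 744
Fifth differences: 120, 120, 120, 120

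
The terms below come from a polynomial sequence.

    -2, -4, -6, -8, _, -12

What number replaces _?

-10

Using the first 4 terms:
D1: -2, -2, -2
Constant first difference = -2.
Extend forward: -8 − 2 = -10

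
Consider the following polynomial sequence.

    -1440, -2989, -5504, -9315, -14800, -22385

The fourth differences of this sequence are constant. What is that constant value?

Δ: -1549, -2515, -3811, -5485, -7585
Δ²: -966, -1296, -1674, -2100
Δ³: -330, -378, -426
Δ⁴: -48, -48

-48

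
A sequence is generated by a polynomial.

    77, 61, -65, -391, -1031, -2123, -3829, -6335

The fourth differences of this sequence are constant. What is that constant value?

-24

First differences: -16, -126, -326, -640, -1092, -1706, -2506
Second differences: -110, -200, -314, -452, -614, -800
Third differences: -90, -114, -138, -162, -186
Fourth differences: -24, -24, -24, -24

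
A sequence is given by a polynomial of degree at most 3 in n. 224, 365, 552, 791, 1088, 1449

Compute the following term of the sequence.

1880

First differences: 141 , 187 , 239 , 297 , 361
Second differences: 46 , 52 , 58 , 64
Third differences: 6 , 6 , 6
Constant third difference = 6, so extend:
64 + 6 = 70;  361 + 70 = 431;  1449 + 431 = 1880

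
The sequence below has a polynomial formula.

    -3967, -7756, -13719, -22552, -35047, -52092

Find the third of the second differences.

D1: -3789, -5963, -8833, -12495, -17045
D2: -2174, -2870, -3662, -4550
D3: -696, -792, -888
D4: -96, -96

-3662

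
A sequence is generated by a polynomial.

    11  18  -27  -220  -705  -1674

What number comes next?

-3367

D1: 7 , -45 , -193 , -485 , -969
D2: -52 , -148 , -292 , -484
D3: -96 , -144 , -192
D4: -48 , -48
Fourth differences constant at -48.
-192 − 48 = -240;  -484 − 240 = -724;  -969 − 724 = -1693;  -1674 − 1693 = -3367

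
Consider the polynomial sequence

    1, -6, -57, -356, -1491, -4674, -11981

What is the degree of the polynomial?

5

-7, -51, -299, -1135, -3183, -7307
-44, -248, -836, -2048, -4124
-204, -588, -1212, -2076
-384, -624, -864
-240, -240
The fifth differences are constant, so the polynomial has degree 5.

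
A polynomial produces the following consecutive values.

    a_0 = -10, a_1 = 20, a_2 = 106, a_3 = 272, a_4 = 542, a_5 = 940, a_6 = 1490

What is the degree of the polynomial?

3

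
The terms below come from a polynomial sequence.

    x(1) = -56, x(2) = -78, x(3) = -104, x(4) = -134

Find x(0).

-38

Δ: -22, -26, -30
Δ²: -4, -4
The second differences are constant at -4.
Work back: -22 + 4 = -18;  -56 + 18 = -38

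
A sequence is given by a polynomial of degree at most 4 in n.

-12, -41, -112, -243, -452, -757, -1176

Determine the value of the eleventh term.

-29, -71, -131, -209, -305, -419
-42, -60, -78, -96, -114
-18, -18, -18, -18
Third differences constant at -18.
-114 − 18 = -132;  -419 − 132 = -551;  -1176 − 551 = -1727
-132 − 18 = -150;  -551 − 150 = -701;  -1727 − 701 = -2428
-150 − 18 = -168;  -701 − 168 = -869;  -2428 − 869 = -3297
-168 − 18 = -186;  -869 − 186 = -1055;  -3297 − 1055 = -4352

-4352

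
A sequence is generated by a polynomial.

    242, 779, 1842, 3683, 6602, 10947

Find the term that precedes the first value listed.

27

First differences: 537, 1063, 1841, 2919, 4345
Second differences: 526, 778, 1078, 1426
Third differences: 252, 300, 348
Fourth differences: 48, 48
The fourth differences are constant at 48.
Work back: 252 − 48 = 204;  526 − 204 = 322;  537 − 322 = 215;  242 − 215 = 27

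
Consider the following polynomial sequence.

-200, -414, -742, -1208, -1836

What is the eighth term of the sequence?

-214 , -328 , -466 , -628
-114 , -138 , -162
-24 , -24
The third differences are constant (-24).
-162 − 24 = -186;  -628 − 186 = -814;  -1836 − 814 = -2650
-186 − 24 = -210;  -814 − 210 = -1024;  -2650 − 1024 = -3674
-210 − 24 = -234;  -1024 − 234 = -1258;  -3674 − 1258 = -4932

-4932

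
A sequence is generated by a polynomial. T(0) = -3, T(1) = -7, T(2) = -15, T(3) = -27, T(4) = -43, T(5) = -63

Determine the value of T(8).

D1: -4 , -8 , -12 , -16 , -20
D2: -4 , -4 , -4 , -4
The second differences are constant (-4).
-20 − 4 = -24;  -63 − 24 = -87
-24 − 4 = -28;  -87 − 28 = -115
-28 − 4 = -32;  -115 − 32 = -147

-147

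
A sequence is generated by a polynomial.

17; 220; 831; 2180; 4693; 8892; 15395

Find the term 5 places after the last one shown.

110820

First differences: 203  611  1349  2513  4199  6503
Second differences: 408  738  1164  1686  2304
Third differences: 330  426  522  618
Fourth differences: 96  96  96
Constant fourth difference = 96, so extend:
618 + 96 = 714;  2304 + 714 = 3018;  6503 + 3018 = 9521;  15395 + 9521 = 24916
714 + 96 = 810;  3018 + 810 = 3828;  9521 + 3828 = 13349;  24916 + 13349 = 38265
810 + 96 = 906;  3828 + 906 = 4734;  13349 + 4734 = 18083;  38265 + 18083 = 56348
906 + 96 = 1002;  4734 + 1002 = 5736;  18083 + 5736 = 23819;  56348 + 23819 = 80167
1002 + 96 = 1098;  5736 + 1098 = 6834;  23819 + 6834 = 30653;  80167 + 30653 = 110820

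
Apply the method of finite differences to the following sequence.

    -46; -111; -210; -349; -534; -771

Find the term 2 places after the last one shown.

-1425

-65 , -99 , -139 , -185 , -237
-34 , -40 , -46 , -52
-6 , -6 , -6
Constant third difference = -6, so extend:
-52 − 6 = -58;  -237 − 58 = -295;  -771 − 295 = -1066
-58 − 6 = -64;  -295 − 64 = -359;  -1066 − 359 = -1425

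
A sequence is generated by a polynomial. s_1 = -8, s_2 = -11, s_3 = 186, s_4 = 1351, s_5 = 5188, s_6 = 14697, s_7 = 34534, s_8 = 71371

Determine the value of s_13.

-3  197  1165  3837  9509  19837  36837
200  968  2672  5672  10328  17000
768  1704  3000  4656  6672
936  1296  1656  2016
360  360  360
Constant fifth difference = 360, so extend:
2016 + 360 = 2376;  6672 + 2376 = 9048;  17000 + 9048 = 26048;  36837 + 26048 = 62885;  71371 + 62885 = 134256
2376 + 360 = 2736;  9048 + 2736 = 11784;  26048 + 11784 = 37832;  62885 + 37832 = 100717;  134256 + 100717 = 234973
2736 + 360 = 3096;  11784 + 3096 = 14880;  37832 + 14880 = 52712;  100717 + 52712 = 153429;  234973 + 153429 = 388402
3096 + 360 = 3456;  14880 + 3456 = 18336;  52712 + 18336 = 71048;  153429 + 71048 = 224477;  388402 + 224477 = 612879
3456 + 360 = 3816;  18336 + 3816 = 22152;  71048 + 22152 = 93200;  224477 + 93200 = 317677;  612879 + 317677 = 930556

930556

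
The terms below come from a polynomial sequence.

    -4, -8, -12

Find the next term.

-16

-4, -4
First differences constant at -4.
-12 − 4 = -16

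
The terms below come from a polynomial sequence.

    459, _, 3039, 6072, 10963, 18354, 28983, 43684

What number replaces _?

1318

Using the last 6 terms:
Δ: 3033, 4891, 7391, 10629, 14701
Δ²: 1858, 2500, 3238, 4072
Δ³: 642, 738, 834
Δ⁴: 96, 96
Constant fourth difference = 96.
Extend backward: 642 − 96 = 546;  1858 − 546 = 1312;  3033 − 1312 = 1721;  3039 − 1721 = 1318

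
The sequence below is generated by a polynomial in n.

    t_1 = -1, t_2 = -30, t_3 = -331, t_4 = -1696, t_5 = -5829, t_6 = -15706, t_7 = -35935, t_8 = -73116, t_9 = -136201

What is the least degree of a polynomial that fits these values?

-29, -301, -1365, -4133, -9877, -20229, -37181, -63085
-272, -1064, -2768, -5744, -10352, -16952, -25904
-792, -1704, -2976, -4608, -6600, -8952
-912, -1272, -1632, -1992, -2352
-360, -360, -360, -360
The fifth differences are constant, so the polynomial has degree 5.

5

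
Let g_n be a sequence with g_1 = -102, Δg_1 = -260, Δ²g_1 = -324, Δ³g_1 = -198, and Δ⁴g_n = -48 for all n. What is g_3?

-946

Build the table forward from the leading diagonal:
Fourth differences: -48  -48  -48
Third differences: -198  -246  -294
Second differences: -324  -522  -768
First differences: -260  -584  -1106
g: -102  -362  -946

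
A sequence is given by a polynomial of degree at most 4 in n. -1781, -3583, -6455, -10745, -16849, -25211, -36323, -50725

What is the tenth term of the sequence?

-91799

D1: -1802  -2872  -4290  -6104  -8362  -11112  -14402
D2: -1070  -1418  -1814  -2258  -2750  -3290
D3: -348  -396  -444  -492  -540
D4: -48  -48  -48  -48
Constant fourth difference = -48, so extend:
-540 − 48 = -588;  -3290 − 588 = -3878;  -14402 − 3878 = -18280;  -50725 − 18280 = -69005
-588 − 48 = -636;  -3878 − 636 = -4514;  -18280 − 4514 = -22794;  -69005 − 22794 = -91799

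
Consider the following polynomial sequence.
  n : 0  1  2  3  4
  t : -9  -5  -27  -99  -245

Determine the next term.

First differences: 4, -22, -72, -146
Second differences: -26, -50, -74
Third differences: -24, -24
The third differences are constant (-24).
-74 − 24 = -98;  -146 − 98 = -244;  -245 − 244 = -489

-489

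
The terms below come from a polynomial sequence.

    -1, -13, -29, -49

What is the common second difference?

Δ: -12, -16, -20
Δ²: -4, -4

-4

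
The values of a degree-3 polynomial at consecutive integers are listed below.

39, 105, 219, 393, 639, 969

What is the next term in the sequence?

D1: 66  114  174  246  330
D2: 48  60  72  84
D3: 12  12  12
Constant third difference = 12, so extend:
84 + 12 = 96;  330 + 96 = 426;  969 + 426 = 1395

1395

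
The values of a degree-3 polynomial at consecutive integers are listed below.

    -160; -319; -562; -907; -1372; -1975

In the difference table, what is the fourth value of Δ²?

D1: -159, -243, -345, -465, -603
D2: -84, -102, -120, -138
D3: -18, -18, -18

-138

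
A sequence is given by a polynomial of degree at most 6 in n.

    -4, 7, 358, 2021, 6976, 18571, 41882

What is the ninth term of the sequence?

154756

D1: 11  351  1663  4955  11595  23311
D2: 340  1312  3292  6640  11716
D3: 972  1980  3348  5076
D4: 1008  1368  1728
D5: 360  360
The fifth differences are constant (360).
1728 + 360 = 2088;  5076 + 2088 = 7164;  11716 + 7164 = 18880;  23311 + 18880 = 42191;  41882 + 42191 = 84073
2088 + 360 = 2448;  7164 + 2448 = 9612;  18880 + 9612 = 28492;  42191 + 28492 = 70683;  84073 + 70683 = 154756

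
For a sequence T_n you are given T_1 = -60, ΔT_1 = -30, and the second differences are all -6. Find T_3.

-126

Build the table forward from the leading diagonal:
Second differences: -6  -6  -6
First differences: -30  -36  -42
T: -60  -90  -126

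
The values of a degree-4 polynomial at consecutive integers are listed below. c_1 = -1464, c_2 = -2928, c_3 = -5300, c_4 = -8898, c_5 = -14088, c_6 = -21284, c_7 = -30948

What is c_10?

D1: -1464, -2372, -3598, -5190, -7196, -9664
D2: -908, -1226, -1592, -2006, -2468
D3: -318, -366, -414, -462
D4: -48, -48, -48
Constant fourth difference = -48, so extend:
-462 − 48 = -510;  -2468 − 510 = -2978;  -9664 − 2978 = -12642;  -30948 − 12642 = -43590
-510 − 48 = -558;  -2978 − 558 = -3536;  -12642 − 3536 = -16178;  -43590 − 16178 = -59768
-558 − 48 = -606;  -3536 − 606 = -4142;  -16178 − 4142 = -20320;  -59768 − 20320 = -80088

-80088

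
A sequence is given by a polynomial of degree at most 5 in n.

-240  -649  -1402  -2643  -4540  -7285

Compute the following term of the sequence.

-11094

-409, -753, -1241, -1897, -2745
-344, -488, -656, -848
-144, -168, -192
-24, -24
Constant fourth difference = -24, so extend:
-192 − 24 = -216;  -848 − 216 = -1064;  -2745 − 1064 = -3809;  -7285 − 3809 = -11094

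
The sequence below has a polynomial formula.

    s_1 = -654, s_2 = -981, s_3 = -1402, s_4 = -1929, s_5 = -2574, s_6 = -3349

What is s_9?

-6574

-327, -421, -527, -645, -775
-94, -106, -118, -130
-12, -12, -12
The third differences are constant (-12).
-130 − 12 = -142;  -775 − 142 = -917;  -3349 − 917 = -4266
-142 − 12 = -154;  -917 − 154 = -1071;  -4266 − 1071 = -5337
-154 − 12 = -166;  -1071 − 166 = -1237;  -5337 − 1237 = -6574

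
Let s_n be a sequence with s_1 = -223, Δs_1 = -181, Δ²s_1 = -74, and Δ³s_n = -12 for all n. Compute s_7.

-2659

Build the table forward from the leading diagonal:
D3: -12  -12  -12  -12  -12  -12  -12
D2: -74  -86  -98  -110  -122  -134  -146
D1: -181  -255  -341  -439  -549  -671  -805
s: -223  -404  -659  -1000  -1439  -1988  -2659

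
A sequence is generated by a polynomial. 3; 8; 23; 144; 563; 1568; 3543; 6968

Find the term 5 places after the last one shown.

Δ: 5 , 15 , 121 , 419 , 1005 , 1975 , 3425
Δ²: 10 , 106 , 298 , 586 , 970 , 1450
Δ³: 96 , 192 , 288 , 384 , 480
Δ⁴: 96 , 96 , 96 , 96
Fourth differences constant at 96.
480 + 96 = 576;  1450 + 576 = 2026;  3425 + 2026 = 5451;  6968 + 5451 = 12419
576 + 96 = 672;  2026 + 672 = 2698;  5451 + 2698 = 8149;  12419 + 8149 = 20568
672 + 96 = 768;  2698 + 768 = 3466;  8149 + 3466 = 11615;  20568 + 11615 = 32183
768 + 96 = 864;  3466 + 864 = 4330;  11615 + 4330 = 15945;  32183 + 15945 = 48128
864 + 96 = 960;  4330 + 960 = 5290;  15945 + 5290 = 21235;  48128 + 21235 = 69363

69363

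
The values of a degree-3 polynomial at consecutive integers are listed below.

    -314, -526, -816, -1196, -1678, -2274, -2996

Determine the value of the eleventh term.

D1: -212, -290, -380, -482, -596, -722
D2: -78, -90, -102, -114, -126
D3: -12, -12, -12, -12
Third differences constant at -12.
-126 − 12 = -138;  -722 − 138 = -860;  -2996 − 860 = -3856
-138 − 12 = -150;  -860 − 150 = -1010;  -3856 − 1010 = -4866
-150 − 12 = -162;  -1010 − 162 = -1172;  -4866 − 1172 = -6038
-162 − 12 = -174;  -1172 − 174 = -1346;  -6038 − 1346 = -7384

-7384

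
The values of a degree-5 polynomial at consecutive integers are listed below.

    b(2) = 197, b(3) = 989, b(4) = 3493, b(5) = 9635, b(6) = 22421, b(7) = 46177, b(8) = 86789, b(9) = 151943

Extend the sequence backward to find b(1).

31

D1: 792  2504  6142  12786  23756  40612  65154
D2: 1712  3638  6644  10970  16856  24542
D3: 1926  3006  4326  5886  7686
D4: 1080  1320  1560  1800
D5: 240  240  240
The fifth differences are constant at 240.
Work back: 1080 − 240 = 840;  1926 − 840 = 1086;  1712 − 1086 = 626;  792 − 626 = 166;  197 − 166 = 31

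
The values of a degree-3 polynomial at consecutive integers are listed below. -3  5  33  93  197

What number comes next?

357

First differences: 8, 28, 60, 104
Second differences: 20, 32, 44
Third differences: 12, 12
The third differences are constant (12).
44 + 12 = 56;  104 + 56 = 160;  197 + 160 = 357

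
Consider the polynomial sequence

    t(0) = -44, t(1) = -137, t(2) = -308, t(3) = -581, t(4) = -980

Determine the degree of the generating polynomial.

3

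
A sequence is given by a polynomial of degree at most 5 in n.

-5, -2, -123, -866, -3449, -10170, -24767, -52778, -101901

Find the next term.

-182354

D1: 3  -121  -743  -2583  -6721  -14597  -28011  -49123
D2: -124  -622  -1840  -4138  -7876  -13414  -21112
D3: -498  -1218  -2298  -3738  -5538  -7698
D4: -720  -1080  -1440  -1800  -2160
D5: -360  -360  -360  -360
Constant fifth difference = -360, so extend:
-2160 − 360 = -2520;  -7698 − 2520 = -10218;  -21112 − 10218 = -31330;  -49123 − 31330 = -80453;  -101901 − 80453 = -182354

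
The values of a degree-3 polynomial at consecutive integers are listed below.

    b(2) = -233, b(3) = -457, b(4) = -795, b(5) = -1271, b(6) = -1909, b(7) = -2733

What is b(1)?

D1: -224  -338  -476  -638  -824
D2: -114  -138  -162  -186
D3: -24  -24  -24
The third differences are constant at -24.
Work back: -114 + 24 = -90;  -224 + 90 = -134;  -233 + 134 = -99

-99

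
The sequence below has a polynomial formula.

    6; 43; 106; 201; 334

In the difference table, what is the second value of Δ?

63

First differences: 37, 63, 95, 133
Second differences: 26, 32, 38
Third differences: 6, 6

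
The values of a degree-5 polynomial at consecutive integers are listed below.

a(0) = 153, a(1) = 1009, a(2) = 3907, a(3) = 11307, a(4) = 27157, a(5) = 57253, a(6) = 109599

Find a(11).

Δ: 856, 2898, 7400, 15850, 30096, 52346
Δ²: 2042, 4502, 8450, 14246, 22250
Δ³: 2460, 3948, 5796, 8004
Δ⁴: 1488, 1848, 2208
Δ⁵: 360, 360
The fifth differences are constant (360).
2208 + 360 = 2568;  8004 + 2568 = 10572;  22250 + 10572 = 32822;  52346 + 32822 = 85168;  109599 + 85168 = 194767
2568 + 360 = 2928;  10572 + 2928 = 13500;  32822 + 13500 = 46322;  85168 + 46322 = 131490;  194767 + 131490 = 326257
2928 + 360 = 3288;  13500 + 3288 = 16788;  46322 + 16788 = 63110;  131490 + 63110 = 194600;  326257 + 194600 = 520857
3288 + 360 = 3648;  16788 + 3648 = 20436;  63110 + 20436 = 83546;  194600 + 83546 = 278146;  520857 + 278146 = 799003
3648 + 360 = 4008;  20436 + 4008 = 24444;  83546 + 24444 = 107990;  278146 + 107990 = 386136;  799003 + 386136 = 1185139

1185139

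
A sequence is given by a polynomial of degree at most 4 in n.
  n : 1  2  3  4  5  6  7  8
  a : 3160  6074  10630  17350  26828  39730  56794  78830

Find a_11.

183950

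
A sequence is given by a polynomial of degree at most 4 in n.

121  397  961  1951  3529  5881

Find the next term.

9217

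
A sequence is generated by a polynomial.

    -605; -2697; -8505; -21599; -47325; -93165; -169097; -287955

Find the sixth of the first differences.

-75932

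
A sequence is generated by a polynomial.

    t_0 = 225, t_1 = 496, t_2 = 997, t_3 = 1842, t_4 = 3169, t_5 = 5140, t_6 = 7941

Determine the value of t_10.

32005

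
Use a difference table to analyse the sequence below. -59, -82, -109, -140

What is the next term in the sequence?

D1: -23, -27, -31
D2: -4, -4
Constant second difference = -4, so extend:
-31 − 4 = -35;  -140 − 35 = -175

-175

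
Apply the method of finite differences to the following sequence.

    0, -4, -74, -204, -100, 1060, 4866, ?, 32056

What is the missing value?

13916

Using the first 7 terms:
First differences: -4  -70  -130  104  1160  3806
Second differences: -66  -60  234  1056  2646
Third differences: 6  294  822  1590
Fourth differences: 288  528  768
Fifth differences: 240  240
Constant fifth difference = 240.
Extend forward: 768 + 240 = 1008;  1590 + 1008 = 2598;  2646 + 2598 = 5244;  3806 + 5244 = 9050;  4866 + 9050 = 13916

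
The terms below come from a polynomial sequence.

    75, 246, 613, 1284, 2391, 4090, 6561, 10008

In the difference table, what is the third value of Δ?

671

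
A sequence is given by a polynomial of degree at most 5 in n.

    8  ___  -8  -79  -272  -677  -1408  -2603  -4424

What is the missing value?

7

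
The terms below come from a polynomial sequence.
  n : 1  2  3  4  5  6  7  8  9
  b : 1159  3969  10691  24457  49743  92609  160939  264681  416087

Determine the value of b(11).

923859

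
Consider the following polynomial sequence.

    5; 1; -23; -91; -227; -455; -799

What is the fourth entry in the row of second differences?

-92

D1: -4, -24, -68, -136, -228, -344
D2: -20, -44, -68, -92, -116
D3: -24, -24, -24, -24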